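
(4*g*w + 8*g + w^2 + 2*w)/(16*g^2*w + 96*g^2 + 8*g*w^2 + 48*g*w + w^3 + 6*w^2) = (w + 2)/(4*g*w + 24*g + w^2 + 6*w)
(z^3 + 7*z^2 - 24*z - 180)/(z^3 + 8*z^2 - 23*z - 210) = (z + 6)/(z + 7)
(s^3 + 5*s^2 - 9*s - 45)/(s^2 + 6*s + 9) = (s^2 + 2*s - 15)/(s + 3)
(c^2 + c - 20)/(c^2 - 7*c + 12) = (c + 5)/(c - 3)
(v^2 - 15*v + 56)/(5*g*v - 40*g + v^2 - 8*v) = (v - 7)/(5*g + v)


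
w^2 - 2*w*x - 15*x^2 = (w - 5*x)*(w + 3*x)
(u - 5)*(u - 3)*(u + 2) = u^3 - 6*u^2 - u + 30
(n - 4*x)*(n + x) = n^2 - 3*n*x - 4*x^2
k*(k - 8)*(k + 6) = k^3 - 2*k^2 - 48*k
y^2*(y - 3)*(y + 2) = y^4 - y^3 - 6*y^2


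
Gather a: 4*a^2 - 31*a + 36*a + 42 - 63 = 4*a^2 + 5*a - 21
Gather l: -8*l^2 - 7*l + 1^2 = -8*l^2 - 7*l + 1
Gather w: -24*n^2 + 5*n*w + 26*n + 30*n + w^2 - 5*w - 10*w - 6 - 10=-24*n^2 + 56*n + w^2 + w*(5*n - 15) - 16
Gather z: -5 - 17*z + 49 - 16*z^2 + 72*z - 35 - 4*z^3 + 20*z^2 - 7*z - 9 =-4*z^3 + 4*z^2 + 48*z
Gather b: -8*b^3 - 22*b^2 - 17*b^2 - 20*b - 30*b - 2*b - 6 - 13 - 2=-8*b^3 - 39*b^2 - 52*b - 21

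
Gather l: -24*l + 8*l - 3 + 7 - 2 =2 - 16*l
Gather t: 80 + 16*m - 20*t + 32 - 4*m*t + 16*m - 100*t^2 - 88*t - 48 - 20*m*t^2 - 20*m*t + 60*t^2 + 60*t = 32*m + t^2*(-20*m - 40) + t*(-24*m - 48) + 64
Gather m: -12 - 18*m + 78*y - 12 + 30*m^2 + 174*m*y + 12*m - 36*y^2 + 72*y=30*m^2 + m*(174*y - 6) - 36*y^2 + 150*y - 24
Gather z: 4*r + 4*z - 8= 4*r + 4*z - 8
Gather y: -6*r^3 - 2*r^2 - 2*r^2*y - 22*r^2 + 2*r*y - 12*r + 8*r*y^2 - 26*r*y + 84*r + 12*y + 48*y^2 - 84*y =-6*r^3 - 24*r^2 + 72*r + y^2*(8*r + 48) + y*(-2*r^2 - 24*r - 72)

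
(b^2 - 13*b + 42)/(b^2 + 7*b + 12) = (b^2 - 13*b + 42)/(b^2 + 7*b + 12)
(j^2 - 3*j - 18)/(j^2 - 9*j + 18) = (j + 3)/(j - 3)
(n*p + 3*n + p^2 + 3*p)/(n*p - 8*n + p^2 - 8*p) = (p + 3)/(p - 8)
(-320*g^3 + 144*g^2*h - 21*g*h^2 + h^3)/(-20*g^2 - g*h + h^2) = (64*g^2 - 16*g*h + h^2)/(4*g + h)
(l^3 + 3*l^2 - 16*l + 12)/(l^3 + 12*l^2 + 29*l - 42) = (l - 2)/(l + 7)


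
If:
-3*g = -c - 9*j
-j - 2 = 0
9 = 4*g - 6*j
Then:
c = 63/4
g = -3/4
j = -2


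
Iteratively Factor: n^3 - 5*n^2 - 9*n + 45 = (n + 3)*(n^2 - 8*n + 15) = (n - 5)*(n + 3)*(n - 3)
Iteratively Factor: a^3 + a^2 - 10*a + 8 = (a - 2)*(a^2 + 3*a - 4) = (a - 2)*(a - 1)*(a + 4)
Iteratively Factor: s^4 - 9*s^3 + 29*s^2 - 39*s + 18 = (s - 3)*(s^3 - 6*s^2 + 11*s - 6) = (s - 3)^2*(s^2 - 3*s + 2) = (s - 3)^2*(s - 2)*(s - 1)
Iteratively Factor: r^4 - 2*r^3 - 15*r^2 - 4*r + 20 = (r - 1)*(r^3 - r^2 - 16*r - 20) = (r - 5)*(r - 1)*(r^2 + 4*r + 4) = (r - 5)*(r - 1)*(r + 2)*(r + 2)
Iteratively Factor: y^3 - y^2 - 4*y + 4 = (y - 1)*(y^2 - 4) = (y - 2)*(y - 1)*(y + 2)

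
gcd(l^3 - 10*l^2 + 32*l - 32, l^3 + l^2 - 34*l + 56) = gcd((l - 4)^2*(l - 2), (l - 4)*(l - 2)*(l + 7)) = l^2 - 6*l + 8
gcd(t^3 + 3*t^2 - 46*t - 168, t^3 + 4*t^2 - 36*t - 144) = t^2 + 10*t + 24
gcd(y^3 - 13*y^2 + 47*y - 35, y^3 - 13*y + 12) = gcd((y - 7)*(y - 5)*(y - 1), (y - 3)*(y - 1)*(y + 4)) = y - 1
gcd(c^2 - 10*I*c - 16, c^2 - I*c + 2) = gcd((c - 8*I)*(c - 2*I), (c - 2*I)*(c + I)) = c - 2*I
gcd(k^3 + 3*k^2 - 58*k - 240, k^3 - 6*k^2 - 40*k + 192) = k^2 - 2*k - 48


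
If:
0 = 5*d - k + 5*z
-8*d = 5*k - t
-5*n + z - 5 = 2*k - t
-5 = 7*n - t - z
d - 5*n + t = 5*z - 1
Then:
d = -34/91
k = -55/13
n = -55/13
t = -169/7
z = -43/91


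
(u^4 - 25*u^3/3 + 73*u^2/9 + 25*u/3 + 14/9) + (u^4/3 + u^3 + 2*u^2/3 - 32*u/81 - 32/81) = 4*u^4/3 - 22*u^3/3 + 79*u^2/9 + 643*u/81 + 94/81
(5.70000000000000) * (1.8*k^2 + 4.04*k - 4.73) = 10.26*k^2 + 23.028*k - 26.961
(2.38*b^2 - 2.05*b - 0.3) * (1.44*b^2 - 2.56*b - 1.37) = 3.4272*b^4 - 9.0448*b^3 + 1.5554*b^2 + 3.5765*b + 0.411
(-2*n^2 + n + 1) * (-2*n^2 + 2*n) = 4*n^4 - 6*n^3 + 2*n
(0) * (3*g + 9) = 0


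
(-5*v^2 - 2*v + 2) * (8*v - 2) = -40*v^3 - 6*v^2 + 20*v - 4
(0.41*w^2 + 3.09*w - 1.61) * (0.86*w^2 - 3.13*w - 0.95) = 0.3526*w^4 + 1.3741*w^3 - 11.4458*w^2 + 2.1038*w + 1.5295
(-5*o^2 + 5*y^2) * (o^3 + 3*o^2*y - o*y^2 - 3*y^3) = -5*o^5 - 15*o^4*y + 10*o^3*y^2 + 30*o^2*y^3 - 5*o*y^4 - 15*y^5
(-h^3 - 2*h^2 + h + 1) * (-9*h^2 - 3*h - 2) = 9*h^5 + 21*h^4 - h^3 - 8*h^2 - 5*h - 2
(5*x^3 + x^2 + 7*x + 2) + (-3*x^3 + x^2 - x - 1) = 2*x^3 + 2*x^2 + 6*x + 1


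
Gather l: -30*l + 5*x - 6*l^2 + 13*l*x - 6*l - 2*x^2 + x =-6*l^2 + l*(13*x - 36) - 2*x^2 + 6*x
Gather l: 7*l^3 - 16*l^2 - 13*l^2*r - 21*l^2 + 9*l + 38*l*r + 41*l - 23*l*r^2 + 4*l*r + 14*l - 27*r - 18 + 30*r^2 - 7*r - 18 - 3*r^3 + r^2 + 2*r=7*l^3 + l^2*(-13*r - 37) + l*(-23*r^2 + 42*r + 64) - 3*r^3 + 31*r^2 - 32*r - 36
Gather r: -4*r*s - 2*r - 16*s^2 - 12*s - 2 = r*(-4*s - 2) - 16*s^2 - 12*s - 2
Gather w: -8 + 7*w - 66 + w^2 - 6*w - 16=w^2 + w - 90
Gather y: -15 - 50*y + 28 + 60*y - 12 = 10*y + 1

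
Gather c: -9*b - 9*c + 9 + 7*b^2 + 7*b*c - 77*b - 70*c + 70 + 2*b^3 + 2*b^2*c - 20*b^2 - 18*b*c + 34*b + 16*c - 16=2*b^3 - 13*b^2 - 52*b + c*(2*b^2 - 11*b - 63) + 63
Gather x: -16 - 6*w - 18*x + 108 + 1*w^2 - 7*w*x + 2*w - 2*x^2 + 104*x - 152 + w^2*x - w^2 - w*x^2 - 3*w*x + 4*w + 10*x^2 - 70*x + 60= x^2*(8 - w) + x*(w^2 - 10*w + 16)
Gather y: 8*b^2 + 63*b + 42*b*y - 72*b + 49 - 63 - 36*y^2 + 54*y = 8*b^2 - 9*b - 36*y^2 + y*(42*b + 54) - 14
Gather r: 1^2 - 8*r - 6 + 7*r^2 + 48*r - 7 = 7*r^2 + 40*r - 12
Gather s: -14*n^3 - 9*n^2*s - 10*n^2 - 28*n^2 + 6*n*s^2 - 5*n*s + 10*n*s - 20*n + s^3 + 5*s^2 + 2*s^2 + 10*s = -14*n^3 - 38*n^2 - 20*n + s^3 + s^2*(6*n + 7) + s*(-9*n^2 + 5*n + 10)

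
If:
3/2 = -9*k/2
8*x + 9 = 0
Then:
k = -1/3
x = -9/8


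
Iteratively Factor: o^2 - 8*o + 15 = (o - 3)*(o - 5)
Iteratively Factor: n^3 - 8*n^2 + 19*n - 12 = (n - 3)*(n^2 - 5*n + 4) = (n - 4)*(n - 3)*(n - 1)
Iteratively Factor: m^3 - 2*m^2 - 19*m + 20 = (m - 5)*(m^2 + 3*m - 4) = (m - 5)*(m - 1)*(m + 4)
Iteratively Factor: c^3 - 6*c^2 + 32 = (c + 2)*(c^2 - 8*c + 16) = (c - 4)*(c + 2)*(c - 4)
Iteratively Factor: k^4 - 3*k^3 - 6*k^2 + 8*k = (k)*(k^3 - 3*k^2 - 6*k + 8) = k*(k - 1)*(k^2 - 2*k - 8) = k*(k - 4)*(k - 1)*(k + 2)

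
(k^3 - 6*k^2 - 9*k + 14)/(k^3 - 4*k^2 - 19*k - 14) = (k - 1)/(k + 1)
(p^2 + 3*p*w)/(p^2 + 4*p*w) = (p + 3*w)/(p + 4*w)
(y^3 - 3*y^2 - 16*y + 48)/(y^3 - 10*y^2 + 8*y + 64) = (y^2 + y - 12)/(y^2 - 6*y - 16)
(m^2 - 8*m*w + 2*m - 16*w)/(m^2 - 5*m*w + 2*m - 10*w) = (-m + 8*w)/(-m + 5*w)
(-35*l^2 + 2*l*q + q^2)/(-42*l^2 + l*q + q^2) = (-5*l + q)/(-6*l + q)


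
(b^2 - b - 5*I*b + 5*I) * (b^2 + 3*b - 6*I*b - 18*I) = b^4 + 2*b^3 - 11*I*b^3 - 33*b^2 - 22*I*b^2 - 60*b + 33*I*b + 90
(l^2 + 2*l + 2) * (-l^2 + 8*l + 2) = -l^4 + 6*l^3 + 16*l^2 + 20*l + 4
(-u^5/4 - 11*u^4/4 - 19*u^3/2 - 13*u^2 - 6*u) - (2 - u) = -u^5/4 - 11*u^4/4 - 19*u^3/2 - 13*u^2 - 5*u - 2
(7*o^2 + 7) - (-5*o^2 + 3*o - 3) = 12*o^2 - 3*o + 10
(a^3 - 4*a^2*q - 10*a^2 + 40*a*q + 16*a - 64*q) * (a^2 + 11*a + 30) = a^5 - 4*a^4*q + a^4 - 4*a^3*q - 64*a^3 + 256*a^2*q - 124*a^2 + 496*a*q + 480*a - 1920*q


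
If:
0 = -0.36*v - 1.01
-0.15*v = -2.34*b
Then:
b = -0.18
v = -2.81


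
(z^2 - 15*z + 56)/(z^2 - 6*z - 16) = (z - 7)/(z + 2)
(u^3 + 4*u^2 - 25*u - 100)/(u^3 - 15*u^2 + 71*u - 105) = (u^2 + 9*u + 20)/(u^2 - 10*u + 21)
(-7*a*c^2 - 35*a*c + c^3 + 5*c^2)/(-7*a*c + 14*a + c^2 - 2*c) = c*(c + 5)/(c - 2)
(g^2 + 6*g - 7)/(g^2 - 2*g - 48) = (-g^2 - 6*g + 7)/(-g^2 + 2*g + 48)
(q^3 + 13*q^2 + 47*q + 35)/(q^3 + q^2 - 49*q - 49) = (q + 5)/(q - 7)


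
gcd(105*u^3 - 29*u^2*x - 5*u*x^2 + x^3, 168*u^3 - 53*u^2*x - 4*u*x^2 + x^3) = -3*u + x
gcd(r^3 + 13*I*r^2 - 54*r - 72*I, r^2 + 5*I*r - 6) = r + 3*I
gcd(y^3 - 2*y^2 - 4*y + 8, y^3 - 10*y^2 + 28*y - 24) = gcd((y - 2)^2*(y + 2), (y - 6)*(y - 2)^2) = y^2 - 4*y + 4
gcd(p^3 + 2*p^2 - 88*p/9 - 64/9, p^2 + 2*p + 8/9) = p + 2/3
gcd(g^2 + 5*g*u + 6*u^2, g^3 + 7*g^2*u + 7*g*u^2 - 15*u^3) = g + 3*u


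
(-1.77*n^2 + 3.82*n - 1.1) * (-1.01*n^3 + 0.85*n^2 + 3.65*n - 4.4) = 1.7877*n^5 - 5.3627*n^4 - 2.1025*n^3 + 20.796*n^2 - 20.823*n + 4.84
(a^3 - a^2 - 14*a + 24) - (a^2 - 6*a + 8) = a^3 - 2*a^2 - 8*a + 16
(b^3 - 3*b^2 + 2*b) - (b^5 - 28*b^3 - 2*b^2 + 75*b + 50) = -b^5 + 29*b^3 - b^2 - 73*b - 50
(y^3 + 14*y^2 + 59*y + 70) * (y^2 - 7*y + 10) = y^5 + 7*y^4 - 29*y^3 - 203*y^2 + 100*y + 700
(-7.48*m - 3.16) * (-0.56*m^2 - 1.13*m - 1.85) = 4.1888*m^3 + 10.222*m^2 + 17.4088*m + 5.846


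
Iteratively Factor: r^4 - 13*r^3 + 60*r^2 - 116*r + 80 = (r - 2)*(r^3 - 11*r^2 + 38*r - 40) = (r - 2)^2*(r^2 - 9*r + 20) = (r - 4)*(r - 2)^2*(r - 5)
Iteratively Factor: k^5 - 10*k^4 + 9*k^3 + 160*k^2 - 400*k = (k - 5)*(k^4 - 5*k^3 - 16*k^2 + 80*k) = (k - 5)*(k - 4)*(k^3 - k^2 - 20*k) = (k - 5)*(k - 4)*(k + 4)*(k^2 - 5*k) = (k - 5)^2*(k - 4)*(k + 4)*(k)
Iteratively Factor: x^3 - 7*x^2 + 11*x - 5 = (x - 1)*(x^2 - 6*x + 5) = (x - 1)^2*(x - 5)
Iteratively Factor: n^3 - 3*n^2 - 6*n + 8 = (n - 1)*(n^2 - 2*n - 8) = (n - 4)*(n - 1)*(n + 2)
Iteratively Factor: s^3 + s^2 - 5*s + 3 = (s + 3)*(s^2 - 2*s + 1) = (s - 1)*(s + 3)*(s - 1)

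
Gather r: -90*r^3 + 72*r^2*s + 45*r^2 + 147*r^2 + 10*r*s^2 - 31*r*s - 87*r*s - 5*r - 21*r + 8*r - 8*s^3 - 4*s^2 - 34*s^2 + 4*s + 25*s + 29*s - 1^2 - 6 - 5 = -90*r^3 + r^2*(72*s + 192) + r*(10*s^2 - 118*s - 18) - 8*s^3 - 38*s^2 + 58*s - 12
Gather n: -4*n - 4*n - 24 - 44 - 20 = -8*n - 88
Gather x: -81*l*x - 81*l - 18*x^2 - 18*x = -81*l - 18*x^2 + x*(-81*l - 18)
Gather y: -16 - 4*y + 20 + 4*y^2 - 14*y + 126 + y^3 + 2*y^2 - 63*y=y^3 + 6*y^2 - 81*y + 130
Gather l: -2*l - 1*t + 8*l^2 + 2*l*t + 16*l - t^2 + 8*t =8*l^2 + l*(2*t + 14) - t^2 + 7*t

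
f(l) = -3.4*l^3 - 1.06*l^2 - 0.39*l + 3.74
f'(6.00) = -380.31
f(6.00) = -771.16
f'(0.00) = -0.39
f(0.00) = 3.74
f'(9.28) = -898.47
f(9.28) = -2808.37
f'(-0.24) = -0.47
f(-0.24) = 3.82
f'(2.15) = -52.10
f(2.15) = -35.79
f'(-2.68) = -67.97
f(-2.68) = 62.62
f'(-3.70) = -132.18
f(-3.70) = 162.89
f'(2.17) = -53.02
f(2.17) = -36.84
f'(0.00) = -0.39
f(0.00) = 3.74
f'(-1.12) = -10.81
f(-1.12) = 7.62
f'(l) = -10.2*l^2 - 2.12*l - 0.39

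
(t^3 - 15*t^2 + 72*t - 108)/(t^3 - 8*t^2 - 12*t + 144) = (t - 3)/(t + 4)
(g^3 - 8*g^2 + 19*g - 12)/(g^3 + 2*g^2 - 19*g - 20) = (g^2 - 4*g + 3)/(g^2 + 6*g + 5)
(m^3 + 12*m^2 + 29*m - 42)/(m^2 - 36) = (m^2 + 6*m - 7)/(m - 6)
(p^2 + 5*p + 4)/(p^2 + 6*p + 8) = (p + 1)/(p + 2)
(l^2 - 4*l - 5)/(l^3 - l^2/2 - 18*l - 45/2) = 2*(l + 1)/(2*l^2 + 9*l + 9)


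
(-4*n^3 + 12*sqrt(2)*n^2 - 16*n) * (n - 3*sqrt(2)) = -4*n^4 + 24*sqrt(2)*n^3 - 88*n^2 + 48*sqrt(2)*n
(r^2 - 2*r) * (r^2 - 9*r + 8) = r^4 - 11*r^3 + 26*r^2 - 16*r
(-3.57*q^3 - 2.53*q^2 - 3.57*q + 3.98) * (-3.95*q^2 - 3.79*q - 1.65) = 14.1015*q^5 + 23.5238*q^4 + 29.5807*q^3 + 1.9838*q^2 - 9.1937*q - 6.567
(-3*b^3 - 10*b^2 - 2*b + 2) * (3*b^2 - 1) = -9*b^5 - 30*b^4 - 3*b^3 + 16*b^2 + 2*b - 2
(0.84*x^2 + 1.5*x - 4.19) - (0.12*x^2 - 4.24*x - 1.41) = 0.72*x^2 + 5.74*x - 2.78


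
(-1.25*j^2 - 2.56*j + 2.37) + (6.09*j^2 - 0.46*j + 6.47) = 4.84*j^2 - 3.02*j + 8.84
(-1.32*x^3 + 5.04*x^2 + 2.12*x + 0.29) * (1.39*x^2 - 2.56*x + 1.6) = -1.8348*x^5 + 10.3848*x^4 - 12.0676*x^3 + 3.0399*x^2 + 2.6496*x + 0.464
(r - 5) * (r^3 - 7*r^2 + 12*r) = r^4 - 12*r^3 + 47*r^2 - 60*r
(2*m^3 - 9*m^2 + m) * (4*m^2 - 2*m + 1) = 8*m^5 - 40*m^4 + 24*m^3 - 11*m^2 + m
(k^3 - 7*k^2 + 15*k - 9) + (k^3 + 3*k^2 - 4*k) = 2*k^3 - 4*k^2 + 11*k - 9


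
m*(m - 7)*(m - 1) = m^3 - 8*m^2 + 7*m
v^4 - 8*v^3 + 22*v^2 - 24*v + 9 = (v - 3)^2*(v - 1)^2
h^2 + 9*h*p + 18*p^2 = (h + 3*p)*(h + 6*p)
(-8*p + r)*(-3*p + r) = 24*p^2 - 11*p*r + r^2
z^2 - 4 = (z - 2)*(z + 2)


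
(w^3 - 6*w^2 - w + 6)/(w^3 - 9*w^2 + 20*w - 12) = (w + 1)/(w - 2)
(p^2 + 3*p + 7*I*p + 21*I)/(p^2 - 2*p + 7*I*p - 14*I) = (p + 3)/(p - 2)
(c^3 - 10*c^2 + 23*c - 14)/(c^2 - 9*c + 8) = (c^2 - 9*c + 14)/(c - 8)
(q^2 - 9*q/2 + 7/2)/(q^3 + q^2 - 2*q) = (q - 7/2)/(q*(q + 2))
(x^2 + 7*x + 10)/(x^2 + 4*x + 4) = (x + 5)/(x + 2)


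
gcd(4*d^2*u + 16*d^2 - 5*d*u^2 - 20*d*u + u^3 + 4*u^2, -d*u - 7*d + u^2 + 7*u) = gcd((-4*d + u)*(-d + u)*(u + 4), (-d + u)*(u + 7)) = -d + u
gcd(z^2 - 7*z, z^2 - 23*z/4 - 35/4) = z - 7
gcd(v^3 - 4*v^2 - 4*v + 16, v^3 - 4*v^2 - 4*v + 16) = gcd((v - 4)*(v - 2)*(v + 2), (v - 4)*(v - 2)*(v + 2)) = v^3 - 4*v^2 - 4*v + 16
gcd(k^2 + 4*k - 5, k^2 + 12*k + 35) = k + 5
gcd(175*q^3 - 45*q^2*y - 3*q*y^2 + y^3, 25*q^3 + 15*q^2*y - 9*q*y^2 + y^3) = 25*q^2 - 10*q*y + y^2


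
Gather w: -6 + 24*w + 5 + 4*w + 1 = 28*w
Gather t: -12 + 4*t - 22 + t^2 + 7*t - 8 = t^2 + 11*t - 42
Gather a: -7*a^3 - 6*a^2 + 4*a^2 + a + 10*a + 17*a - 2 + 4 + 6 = -7*a^3 - 2*a^2 + 28*a + 8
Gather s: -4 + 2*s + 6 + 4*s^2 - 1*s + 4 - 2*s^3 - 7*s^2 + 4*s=-2*s^3 - 3*s^2 + 5*s + 6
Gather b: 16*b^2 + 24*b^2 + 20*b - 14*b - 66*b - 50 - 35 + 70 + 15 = 40*b^2 - 60*b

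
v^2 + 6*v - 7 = (v - 1)*(v + 7)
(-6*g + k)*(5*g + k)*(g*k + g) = -30*g^3*k - 30*g^3 - g^2*k^2 - g^2*k + g*k^3 + g*k^2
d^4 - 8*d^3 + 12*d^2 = d^2*(d - 6)*(d - 2)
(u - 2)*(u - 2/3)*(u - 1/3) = u^3 - 3*u^2 + 20*u/9 - 4/9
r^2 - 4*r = r*(r - 4)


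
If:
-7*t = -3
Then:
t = 3/7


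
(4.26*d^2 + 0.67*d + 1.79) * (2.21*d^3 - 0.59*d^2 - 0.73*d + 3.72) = 9.4146*d^5 - 1.0327*d^4 + 0.4508*d^3 + 14.302*d^2 + 1.1857*d + 6.6588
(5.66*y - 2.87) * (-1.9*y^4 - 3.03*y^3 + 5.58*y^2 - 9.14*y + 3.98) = -10.754*y^5 - 11.6968*y^4 + 40.2789*y^3 - 67.747*y^2 + 48.7586*y - 11.4226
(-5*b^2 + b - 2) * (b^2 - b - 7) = -5*b^4 + 6*b^3 + 32*b^2 - 5*b + 14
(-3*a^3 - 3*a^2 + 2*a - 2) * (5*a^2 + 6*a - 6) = -15*a^5 - 33*a^4 + 10*a^3 + 20*a^2 - 24*a + 12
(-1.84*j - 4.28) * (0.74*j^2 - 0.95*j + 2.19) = -1.3616*j^3 - 1.4192*j^2 + 0.0363999999999995*j - 9.3732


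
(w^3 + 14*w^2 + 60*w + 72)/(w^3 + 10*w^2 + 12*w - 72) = (w + 2)/(w - 2)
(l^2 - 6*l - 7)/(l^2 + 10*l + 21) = (l^2 - 6*l - 7)/(l^2 + 10*l + 21)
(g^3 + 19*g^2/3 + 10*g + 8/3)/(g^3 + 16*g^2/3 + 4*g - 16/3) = (3*g + 1)/(3*g - 2)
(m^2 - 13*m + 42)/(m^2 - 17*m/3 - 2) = 3*(m - 7)/(3*m + 1)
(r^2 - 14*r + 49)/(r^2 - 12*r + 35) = (r - 7)/(r - 5)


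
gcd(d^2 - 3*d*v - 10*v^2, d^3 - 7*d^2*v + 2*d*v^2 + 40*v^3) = -d^2 + 3*d*v + 10*v^2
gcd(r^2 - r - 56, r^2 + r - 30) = 1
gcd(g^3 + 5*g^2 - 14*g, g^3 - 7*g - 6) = 1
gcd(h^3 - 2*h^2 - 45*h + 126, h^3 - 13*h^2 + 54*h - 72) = h^2 - 9*h + 18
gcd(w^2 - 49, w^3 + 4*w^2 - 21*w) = w + 7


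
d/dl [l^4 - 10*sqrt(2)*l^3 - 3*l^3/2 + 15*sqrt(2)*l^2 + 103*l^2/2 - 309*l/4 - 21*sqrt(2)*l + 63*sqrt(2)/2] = 4*l^3 - 30*sqrt(2)*l^2 - 9*l^2/2 + 30*sqrt(2)*l + 103*l - 309/4 - 21*sqrt(2)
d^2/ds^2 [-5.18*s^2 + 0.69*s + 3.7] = -10.3600000000000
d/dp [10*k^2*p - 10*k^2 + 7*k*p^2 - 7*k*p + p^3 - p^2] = 10*k^2 + 14*k*p - 7*k + 3*p^2 - 2*p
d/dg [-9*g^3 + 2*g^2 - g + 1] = -27*g^2 + 4*g - 1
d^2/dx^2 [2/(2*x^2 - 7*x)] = 4*(-2*x*(2*x - 7) + (4*x - 7)^2)/(x^3*(2*x - 7)^3)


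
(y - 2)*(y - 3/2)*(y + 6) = y^3 + 5*y^2/2 - 18*y + 18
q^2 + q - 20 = (q - 4)*(q + 5)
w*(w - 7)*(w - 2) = w^3 - 9*w^2 + 14*w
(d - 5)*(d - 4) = d^2 - 9*d + 20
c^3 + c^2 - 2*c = c*(c - 1)*(c + 2)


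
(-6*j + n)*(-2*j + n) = 12*j^2 - 8*j*n + n^2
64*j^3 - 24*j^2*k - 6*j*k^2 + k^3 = (-8*j + k)*(-2*j + k)*(4*j + k)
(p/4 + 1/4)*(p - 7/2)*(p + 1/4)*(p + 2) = p^4/4 - p^3/16 - 69*p^2/32 - 73*p/32 - 7/16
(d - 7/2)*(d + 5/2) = d^2 - d - 35/4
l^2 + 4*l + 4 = (l + 2)^2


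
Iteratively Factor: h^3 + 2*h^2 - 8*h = (h)*(h^2 + 2*h - 8) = h*(h - 2)*(h + 4)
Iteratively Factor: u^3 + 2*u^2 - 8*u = (u)*(u^2 + 2*u - 8) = u*(u + 4)*(u - 2)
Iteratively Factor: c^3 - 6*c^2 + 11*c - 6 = (c - 1)*(c^2 - 5*c + 6) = (c - 3)*(c - 1)*(c - 2)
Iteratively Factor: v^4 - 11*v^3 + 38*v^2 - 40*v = (v - 2)*(v^3 - 9*v^2 + 20*v) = v*(v - 2)*(v^2 - 9*v + 20) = v*(v - 4)*(v - 2)*(v - 5)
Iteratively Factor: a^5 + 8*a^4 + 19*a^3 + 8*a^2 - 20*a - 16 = (a + 2)*(a^4 + 6*a^3 + 7*a^2 - 6*a - 8) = (a + 2)^2*(a^3 + 4*a^2 - a - 4) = (a + 2)^2*(a + 4)*(a^2 - 1) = (a + 1)*(a + 2)^2*(a + 4)*(a - 1)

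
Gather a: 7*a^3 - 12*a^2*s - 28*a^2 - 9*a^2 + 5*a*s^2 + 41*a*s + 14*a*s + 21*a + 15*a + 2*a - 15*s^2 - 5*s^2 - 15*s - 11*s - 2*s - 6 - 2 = 7*a^3 + a^2*(-12*s - 37) + a*(5*s^2 + 55*s + 38) - 20*s^2 - 28*s - 8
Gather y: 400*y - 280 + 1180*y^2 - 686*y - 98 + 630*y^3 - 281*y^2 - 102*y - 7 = 630*y^3 + 899*y^2 - 388*y - 385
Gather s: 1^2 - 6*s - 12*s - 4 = -18*s - 3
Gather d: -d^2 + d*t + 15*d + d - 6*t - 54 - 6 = -d^2 + d*(t + 16) - 6*t - 60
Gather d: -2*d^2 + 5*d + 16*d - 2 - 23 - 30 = -2*d^2 + 21*d - 55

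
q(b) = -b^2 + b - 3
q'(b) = 1 - 2*b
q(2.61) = -7.20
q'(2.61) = -4.22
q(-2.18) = -9.93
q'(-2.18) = 5.36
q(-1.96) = -8.80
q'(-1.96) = 4.92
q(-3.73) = -20.64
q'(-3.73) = 8.46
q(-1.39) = -6.32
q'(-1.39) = 3.78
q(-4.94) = -32.34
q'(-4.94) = 10.88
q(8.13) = -60.97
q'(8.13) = -15.26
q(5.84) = -31.27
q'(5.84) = -10.68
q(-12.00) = -159.00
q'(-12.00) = 25.00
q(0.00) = -3.00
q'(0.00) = 1.00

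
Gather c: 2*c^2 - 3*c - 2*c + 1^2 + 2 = 2*c^2 - 5*c + 3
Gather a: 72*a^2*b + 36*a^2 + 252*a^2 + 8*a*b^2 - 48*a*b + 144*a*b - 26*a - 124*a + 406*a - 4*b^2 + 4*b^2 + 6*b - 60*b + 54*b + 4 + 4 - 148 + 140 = a^2*(72*b + 288) + a*(8*b^2 + 96*b + 256)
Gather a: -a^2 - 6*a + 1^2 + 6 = -a^2 - 6*a + 7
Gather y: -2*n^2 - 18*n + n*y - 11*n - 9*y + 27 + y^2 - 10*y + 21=-2*n^2 - 29*n + y^2 + y*(n - 19) + 48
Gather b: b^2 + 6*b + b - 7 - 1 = b^2 + 7*b - 8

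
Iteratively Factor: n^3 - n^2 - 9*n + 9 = (n + 3)*(n^2 - 4*n + 3) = (n - 3)*(n + 3)*(n - 1)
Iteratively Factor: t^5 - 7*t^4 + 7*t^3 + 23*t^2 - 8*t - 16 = (t + 1)*(t^4 - 8*t^3 + 15*t^2 + 8*t - 16) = (t - 1)*(t + 1)*(t^3 - 7*t^2 + 8*t + 16) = (t - 1)*(t + 1)^2*(t^2 - 8*t + 16) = (t - 4)*(t - 1)*(t + 1)^2*(t - 4)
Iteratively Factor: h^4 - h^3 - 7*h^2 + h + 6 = (h + 2)*(h^3 - 3*h^2 - h + 3) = (h - 3)*(h + 2)*(h^2 - 1) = (h - 3)*(h - 1)*(h + 2)*(h + 1)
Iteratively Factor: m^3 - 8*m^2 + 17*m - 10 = (m - 1)*(m^2 - 7*m + 10) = (m - 5)*(m - 1)*(m - 2)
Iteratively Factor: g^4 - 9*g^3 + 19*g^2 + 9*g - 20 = (g - 5)*(g^3 - 4*g^2 - g + 4) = (g - 5)*(g - 1)*(g^2 - 3*g - 4) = (g - 5)*(g - 4)*(g - 1)*(g + 1)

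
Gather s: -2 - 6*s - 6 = -6*s - 8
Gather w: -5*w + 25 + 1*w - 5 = 20 - 4*w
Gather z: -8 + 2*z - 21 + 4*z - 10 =6*z - 39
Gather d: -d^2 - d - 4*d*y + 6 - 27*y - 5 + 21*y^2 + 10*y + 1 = -d^2 + d*(-4*y - 1) + 21*y^2 - 17*y + 2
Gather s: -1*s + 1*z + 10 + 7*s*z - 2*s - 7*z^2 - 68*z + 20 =s*(7*z - 3) - 7*z^2 - 67*z + 30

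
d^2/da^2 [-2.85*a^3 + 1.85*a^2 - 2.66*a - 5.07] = 3.7 - 17.1*a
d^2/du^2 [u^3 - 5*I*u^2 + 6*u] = 6*u - 10*I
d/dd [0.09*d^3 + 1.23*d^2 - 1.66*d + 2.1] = 0.27*d^2 + 2.46*d - 1.66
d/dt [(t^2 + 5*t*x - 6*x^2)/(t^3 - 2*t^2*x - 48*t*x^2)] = (-t^2 + 2*t*x - 8*x^2)/(t^2*(t^2 - 16*t*x + 64*x^2))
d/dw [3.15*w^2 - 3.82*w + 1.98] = 6.3*w - 3.82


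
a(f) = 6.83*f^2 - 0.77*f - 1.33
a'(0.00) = -0.77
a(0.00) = -1.33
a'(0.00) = -0.77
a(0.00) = -1.33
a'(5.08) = 68.62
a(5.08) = 171.02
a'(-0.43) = -6.64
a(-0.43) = 0.26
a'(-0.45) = -6.92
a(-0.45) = 0.40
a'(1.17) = 15.21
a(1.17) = 7.12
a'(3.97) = 53.46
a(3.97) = 103.26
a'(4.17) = 56.19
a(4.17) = 114.23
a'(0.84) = 10.70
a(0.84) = 2.84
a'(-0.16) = -2.96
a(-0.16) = -1.03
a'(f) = 13.66*f - 0.77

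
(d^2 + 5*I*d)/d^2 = (d + 5*I)/d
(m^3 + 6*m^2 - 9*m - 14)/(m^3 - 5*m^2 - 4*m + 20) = (m^2 + 8*m + 7)/(m^2 - 3*m - 10)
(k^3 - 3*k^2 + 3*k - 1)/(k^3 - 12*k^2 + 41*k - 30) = (k^2 - 2*k + 1)/(k^2 - 11*k + 30)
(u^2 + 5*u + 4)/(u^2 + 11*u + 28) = (u + 1)/(u + 7)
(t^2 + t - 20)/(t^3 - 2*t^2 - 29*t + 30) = (t - 4)/(t^2 - 7*t + 6)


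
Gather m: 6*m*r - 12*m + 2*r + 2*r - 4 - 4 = m*(6*r - 12) + 4*r - 8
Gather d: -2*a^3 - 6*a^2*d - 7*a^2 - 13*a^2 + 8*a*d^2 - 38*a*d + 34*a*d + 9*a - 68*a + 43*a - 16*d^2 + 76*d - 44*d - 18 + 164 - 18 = -2*a^3 - 20*a^2 - 16*a + d^2*(8*a - 16) + d*(-6*a^2 - 4*a + 32) + 128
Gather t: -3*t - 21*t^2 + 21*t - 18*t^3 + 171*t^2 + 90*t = -18*t^3 + 150*t^2 + 108*t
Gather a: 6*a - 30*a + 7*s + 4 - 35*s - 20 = -24*a - 28*s - 16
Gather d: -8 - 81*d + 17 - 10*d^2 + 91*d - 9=-10*d^2 + 10*d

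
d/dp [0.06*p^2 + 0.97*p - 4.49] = 0.12*p + 0.97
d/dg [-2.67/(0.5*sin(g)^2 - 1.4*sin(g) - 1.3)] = (2.67*sin(g) - 3.738)*cos(g)/(-0.5*sin(g)^2 + 1.4*sin(g) + 1.3)^2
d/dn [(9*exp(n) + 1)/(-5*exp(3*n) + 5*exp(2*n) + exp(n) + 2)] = (-(9*exp(n) + 1)*(-15*exp(2*n) + 10*exp(n) + 1) - 45*exp(3*n) + 45*exp(2*n) + 9*exp(n) + 18)*exp(n)/(-5*exp(3*n) + 5*exp(2*n) + exp(n) + 2)^2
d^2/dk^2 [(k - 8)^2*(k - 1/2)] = 6*k - 33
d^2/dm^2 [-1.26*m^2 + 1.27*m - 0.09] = -2.52000000000000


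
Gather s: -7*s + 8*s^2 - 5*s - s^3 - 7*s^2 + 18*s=-s^3 + s^2 + 6*s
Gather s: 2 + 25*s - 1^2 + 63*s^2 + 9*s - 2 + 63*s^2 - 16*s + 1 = 126*s^2 + 18*s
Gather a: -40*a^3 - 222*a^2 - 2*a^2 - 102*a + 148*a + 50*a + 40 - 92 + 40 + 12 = -40*a^3 - 224*a^2 + 96*a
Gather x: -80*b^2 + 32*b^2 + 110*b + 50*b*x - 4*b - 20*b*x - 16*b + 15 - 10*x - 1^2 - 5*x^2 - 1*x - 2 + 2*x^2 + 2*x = -48*b^2 + 90*b - 3*x^2 + x*(30*b - 9) + 12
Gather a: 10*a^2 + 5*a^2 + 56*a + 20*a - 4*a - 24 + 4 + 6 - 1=15*a^2 + 72*a - 15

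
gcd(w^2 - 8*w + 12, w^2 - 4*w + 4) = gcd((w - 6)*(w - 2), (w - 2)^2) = w - 2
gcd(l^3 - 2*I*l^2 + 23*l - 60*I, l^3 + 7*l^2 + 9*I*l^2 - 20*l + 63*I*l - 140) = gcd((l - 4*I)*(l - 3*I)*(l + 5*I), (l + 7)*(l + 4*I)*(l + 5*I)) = l + 5*I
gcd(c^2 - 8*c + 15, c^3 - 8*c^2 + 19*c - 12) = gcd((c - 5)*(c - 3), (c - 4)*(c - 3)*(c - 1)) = c - 3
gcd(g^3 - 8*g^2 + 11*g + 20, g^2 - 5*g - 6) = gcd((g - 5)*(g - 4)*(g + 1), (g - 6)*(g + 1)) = g + 1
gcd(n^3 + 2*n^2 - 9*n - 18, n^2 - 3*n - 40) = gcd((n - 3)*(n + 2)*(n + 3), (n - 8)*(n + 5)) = 1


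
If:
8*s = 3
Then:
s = 3/8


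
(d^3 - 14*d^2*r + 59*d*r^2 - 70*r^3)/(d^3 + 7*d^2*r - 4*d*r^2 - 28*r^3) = (d^2 - 12*d*r + 35*r^2)/(d^2 + 9*d*r + 14*r^2)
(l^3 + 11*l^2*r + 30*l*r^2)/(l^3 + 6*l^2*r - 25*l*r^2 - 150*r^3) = l/(l - 5*r)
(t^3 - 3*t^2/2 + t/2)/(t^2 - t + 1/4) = 2*t*(t - 1)/(2*t - 1)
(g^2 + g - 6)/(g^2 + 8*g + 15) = (g - 2)/(g + 5)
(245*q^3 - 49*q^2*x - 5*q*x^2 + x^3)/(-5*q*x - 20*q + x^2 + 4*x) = (-49*q^2 + x^2)/(x + 4)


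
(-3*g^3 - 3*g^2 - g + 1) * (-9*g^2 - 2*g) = 27*g^5 + 33*g^4 + 15*g^3 - 7*g^2 - 2*g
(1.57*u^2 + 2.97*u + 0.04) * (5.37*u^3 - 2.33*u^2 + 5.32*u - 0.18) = 8.4309*u^5 + 12.2908*u^4 + 1.6471*u^3 + 15.4246*u^2 - 0.3218*u - 0.0072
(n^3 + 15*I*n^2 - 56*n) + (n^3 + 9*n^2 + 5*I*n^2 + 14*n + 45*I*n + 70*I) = 2*n^3 + 9*n^2 + 20*I*n^2 - 42*n + 45*I*n + 70*I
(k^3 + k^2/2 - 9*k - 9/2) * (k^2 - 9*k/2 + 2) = k^5 - 4*k^4 - 37*k^3/4 + 37*k^2 + 9*k/4 - 9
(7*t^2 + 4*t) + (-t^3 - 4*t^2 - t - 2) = -t^3 + 3*t^2 + 3*t - 2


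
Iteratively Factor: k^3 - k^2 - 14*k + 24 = (k - 2)*(k^2 + k - 12) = (k - 3)*(k - 2)*(k + 4)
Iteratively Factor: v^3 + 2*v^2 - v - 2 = (v - 1)*(v^2 + 3*v + 2) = (v - 1)*(v + 2)*(v + 1)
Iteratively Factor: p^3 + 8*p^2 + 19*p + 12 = (p + 3)*(p^2 + 5*p + 4) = (p + 1)*(p + 3)*(p + 4)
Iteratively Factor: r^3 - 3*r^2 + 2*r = (r)*(r^2 - 3*r + 2) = r*(r - 1)*(r - 2)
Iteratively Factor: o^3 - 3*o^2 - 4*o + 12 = (o - 3)*(o^2 - 4) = (o - 3)*(o - 2)*(o + 2)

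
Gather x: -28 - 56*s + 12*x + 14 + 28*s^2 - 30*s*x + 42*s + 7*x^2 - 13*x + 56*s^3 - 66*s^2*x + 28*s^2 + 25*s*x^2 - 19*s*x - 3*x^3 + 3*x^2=56*s^3 + 56*s^2 - 14*s - 3*x^3 + x^2*(25*s + 10) + x*(-66*s^2 - 49*s - 1) - 14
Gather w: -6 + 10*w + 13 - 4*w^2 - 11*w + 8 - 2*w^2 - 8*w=-6*w^2 - 9*w + 15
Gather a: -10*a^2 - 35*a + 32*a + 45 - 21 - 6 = -10*a^2 - 3*a + 18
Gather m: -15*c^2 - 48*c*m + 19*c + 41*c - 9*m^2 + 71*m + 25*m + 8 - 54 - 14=-15*c^2 + 60*c - 9*m^2 + m*(96 - 48*c) - 60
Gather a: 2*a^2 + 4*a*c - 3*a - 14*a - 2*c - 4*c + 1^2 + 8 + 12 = 2*a^2 + a*(4*c - 17) - 6*c + 21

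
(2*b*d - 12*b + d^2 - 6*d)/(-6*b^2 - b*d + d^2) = (6 - d)/(3*b - d)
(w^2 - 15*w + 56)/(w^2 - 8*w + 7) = (w - 8)/(w - 1)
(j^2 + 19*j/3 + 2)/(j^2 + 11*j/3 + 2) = (3*j^2 + 19*j + 6)/(3*j^2 + 11*j + 6)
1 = 1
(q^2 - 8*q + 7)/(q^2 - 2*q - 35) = (q - 1)/(q + 5)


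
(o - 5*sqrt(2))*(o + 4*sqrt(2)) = o^2 - sqrt(2)*o - 40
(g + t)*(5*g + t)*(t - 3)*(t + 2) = 5*g^2*t^2 - 5*g^2*t - 30*g^2 + 6*g*t^3 - 6*g*t^2 - 36*g*t + t^4 - t^3 - 6*t^2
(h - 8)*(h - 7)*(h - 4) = h^3 - 19*h^2 + 116*h - 224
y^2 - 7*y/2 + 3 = (y - 2)*(y - 3/2)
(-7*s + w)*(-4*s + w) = 28*s^2 - 11*s*w + w^2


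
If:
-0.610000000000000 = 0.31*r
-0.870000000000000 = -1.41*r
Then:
No Solution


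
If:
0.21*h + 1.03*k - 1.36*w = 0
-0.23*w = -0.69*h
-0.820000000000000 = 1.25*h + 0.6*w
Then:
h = -0.27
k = -1.01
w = -0.81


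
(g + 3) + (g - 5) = 2*g - 2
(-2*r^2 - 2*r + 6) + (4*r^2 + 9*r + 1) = 2*r^2 + 7*r + 7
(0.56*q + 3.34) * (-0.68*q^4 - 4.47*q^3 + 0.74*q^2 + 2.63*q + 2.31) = -0.3808*q^5 - 4.7744*q^4 - 14.5154*q^3 + 3.9444*q^2 + 10.0778*q + 7.7154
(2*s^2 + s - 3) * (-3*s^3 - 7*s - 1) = -6*s^5 - 3*s^4 - 5*s^3 - 9*s^2 + 20*s + 3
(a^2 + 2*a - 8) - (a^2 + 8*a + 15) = -6*a - 23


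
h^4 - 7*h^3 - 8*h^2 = h^2*(h - 8)*(h + 1)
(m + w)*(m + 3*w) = m^2 + 4*m*w + 3*w^2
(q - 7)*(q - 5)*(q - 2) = q^3 - 14*q^2 + 59*q - 70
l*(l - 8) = l^2 - 8*l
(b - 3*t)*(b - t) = b^2 - 4*b*t + 3*t^2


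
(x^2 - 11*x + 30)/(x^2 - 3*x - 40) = (-x^2 + 11*x - 30)/(-x^2 + 3*x + 40)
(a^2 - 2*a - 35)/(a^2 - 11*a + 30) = (a^2 - 2*a - 35)/(a^2 - 11*a + 30)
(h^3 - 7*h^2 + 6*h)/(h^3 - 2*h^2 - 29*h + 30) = h/(h + 5)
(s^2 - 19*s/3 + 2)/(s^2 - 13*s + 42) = (s - 1/3)/(s - 7)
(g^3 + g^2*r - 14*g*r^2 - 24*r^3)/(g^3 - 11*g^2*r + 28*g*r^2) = (-g^2 - 5*g*r - 6*r^2)/(g*(-g + 7*r))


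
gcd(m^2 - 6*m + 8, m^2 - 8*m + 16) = m - 4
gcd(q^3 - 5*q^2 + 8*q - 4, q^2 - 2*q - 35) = 1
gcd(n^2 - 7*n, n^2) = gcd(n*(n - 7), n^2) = n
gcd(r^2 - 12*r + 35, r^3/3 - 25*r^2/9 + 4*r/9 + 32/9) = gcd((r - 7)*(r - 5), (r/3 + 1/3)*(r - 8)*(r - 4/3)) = 1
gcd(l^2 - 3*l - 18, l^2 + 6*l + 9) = l + 3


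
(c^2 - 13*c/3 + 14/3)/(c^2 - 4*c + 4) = (c - 7/3)/(c - 2)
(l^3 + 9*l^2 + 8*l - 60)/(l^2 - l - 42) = (l^2 + 3*l - 10)/(l - 7)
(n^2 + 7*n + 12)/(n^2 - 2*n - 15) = (n + 4)/(n - 5)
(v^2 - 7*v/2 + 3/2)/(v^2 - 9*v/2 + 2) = (v - 3)/(v - 4)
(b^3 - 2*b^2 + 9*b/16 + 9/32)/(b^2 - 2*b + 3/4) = (16*b^2 - 8*b - 3)/(8*(2*b - 1))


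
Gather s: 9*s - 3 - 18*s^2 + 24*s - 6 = -18*s^2 + 33*s - 9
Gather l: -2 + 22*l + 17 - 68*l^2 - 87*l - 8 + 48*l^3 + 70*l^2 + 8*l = 48*l^3 + 2*l^2 - 57*l + 7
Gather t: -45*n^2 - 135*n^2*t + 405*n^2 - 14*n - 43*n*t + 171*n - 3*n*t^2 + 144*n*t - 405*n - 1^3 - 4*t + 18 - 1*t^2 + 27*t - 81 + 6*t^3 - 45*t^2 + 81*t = 360*n^2 - 248*n + 6*t^3 + t^2*(-3*n - 46) + t*(-135*n^2 + 101*n + 104) - 64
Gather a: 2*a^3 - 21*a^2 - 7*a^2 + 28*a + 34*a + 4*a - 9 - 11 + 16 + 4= 2*a^3 - 28*a^2 + 66*a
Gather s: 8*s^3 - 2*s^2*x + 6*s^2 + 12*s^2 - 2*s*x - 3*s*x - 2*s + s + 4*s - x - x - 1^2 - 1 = 8*s^3 + s^2*(18 - 2*x) + s*(3 - 5*x) - 2*x - 2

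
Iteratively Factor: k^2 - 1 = (k + 1)*(k - 1)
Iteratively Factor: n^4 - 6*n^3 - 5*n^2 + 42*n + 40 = (n + 2)*(n^3 - 8*n^2 + 11*n + 20) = (n + 1)*(n + 2)*(n^2 - 9*n + 20) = (n - 5)*(n + 1)*(n + 2)*(n - 4)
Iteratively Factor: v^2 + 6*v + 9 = (v + 3)*(v + 3)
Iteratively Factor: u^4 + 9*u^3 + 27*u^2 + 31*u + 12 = (u + 1)*(u^3 + 8*u^2 + 19*u + 12) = (u + 1)*(u + 3)*(u^2 + 5*u + 4) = (u + 1)*(u + 3)*(u + 4)*(u + 1)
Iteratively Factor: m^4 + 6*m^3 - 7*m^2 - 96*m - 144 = (m - 4)*(m^3 + 10*m^2 + 33*m + 36) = (m - 4)*(m + 3)*(m^2 + 7*m + 12) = (m - 4)*(m + 3)^2*(m + 4)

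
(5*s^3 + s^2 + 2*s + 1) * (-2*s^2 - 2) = -10*s^5 - 2*s^4 - 14*s^3 - 4*s^2 - 4*s - 2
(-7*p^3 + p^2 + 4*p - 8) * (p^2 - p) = -7*p^5 + 8*p^4 + 3*p^3 - 12*p^2 + 8*p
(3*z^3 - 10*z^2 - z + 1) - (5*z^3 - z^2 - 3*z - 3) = -2*z^3 - 9*z^2 + 2*z + 4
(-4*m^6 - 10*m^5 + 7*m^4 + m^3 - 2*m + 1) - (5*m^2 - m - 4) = -4*m^6 - 10*m^5 + 7*m^4 + m^3 - 5*m^2 - m + 5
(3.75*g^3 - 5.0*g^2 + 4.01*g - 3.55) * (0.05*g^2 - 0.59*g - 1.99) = 0.1875*g^5 - 2.4625*g^4 - 4.312*g^3 + 7.4066*g^2 - 5.8854*g + 7.0645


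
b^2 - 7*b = b*(b - 7)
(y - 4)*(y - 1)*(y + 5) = y^3 - 21*y + 20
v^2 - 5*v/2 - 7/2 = (v - 7/2)*(v + 1)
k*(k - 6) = k^2 - 6*k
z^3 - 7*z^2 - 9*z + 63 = (z - 7)*(z - 3)*(z + 3)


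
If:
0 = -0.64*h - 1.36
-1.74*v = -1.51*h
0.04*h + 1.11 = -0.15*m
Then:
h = -2.12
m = -6.83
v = -1.84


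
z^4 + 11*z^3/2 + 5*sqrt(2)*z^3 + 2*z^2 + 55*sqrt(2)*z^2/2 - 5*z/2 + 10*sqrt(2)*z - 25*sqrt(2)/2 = (z - 1/2)*(z + 1)*(z + 5)*(z + 5*sqrt(2))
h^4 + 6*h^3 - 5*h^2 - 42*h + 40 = (h - 2)*(h - 1)*(h + 4)*(h + 5)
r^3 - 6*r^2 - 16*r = r*(r - 8)*(r + 2)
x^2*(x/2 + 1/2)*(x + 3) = x^4/2 + 2*x^3 + 3*x^2/2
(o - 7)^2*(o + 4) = o^3 - 10*o^2 - 7*o + 196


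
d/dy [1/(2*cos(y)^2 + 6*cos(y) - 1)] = 2*(2*cos(y) + 3)*sin(y)/(6*cos(y) + cos(2*y))^2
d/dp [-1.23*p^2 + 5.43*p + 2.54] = 5.43 - 2.46*p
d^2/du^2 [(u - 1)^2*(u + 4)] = 6*u + 4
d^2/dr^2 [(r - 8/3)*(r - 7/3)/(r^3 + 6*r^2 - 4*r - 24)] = 2*(9*r^6 - 135*r^5 - 366*r^4 + 2616*r^3 + 2784*r^2 - 19440*r + 18464)/(9*(r^9 + 18*r^8 + 96*r^7 - 1248*r^5 - 1728*r^4 + 5120*r^3 + 9216*r^2 - 6912*r - 13824))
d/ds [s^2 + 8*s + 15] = 2*s + 8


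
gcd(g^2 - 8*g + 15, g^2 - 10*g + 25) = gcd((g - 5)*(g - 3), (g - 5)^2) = g - 5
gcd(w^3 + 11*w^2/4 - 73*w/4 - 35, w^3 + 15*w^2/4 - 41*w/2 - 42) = w^2 - 9*w/4 - 7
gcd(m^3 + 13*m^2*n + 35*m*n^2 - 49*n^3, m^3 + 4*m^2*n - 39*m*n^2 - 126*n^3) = m + 7*n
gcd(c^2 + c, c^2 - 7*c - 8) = c + 1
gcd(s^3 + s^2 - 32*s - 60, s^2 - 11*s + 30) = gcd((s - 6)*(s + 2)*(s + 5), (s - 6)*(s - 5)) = s - 6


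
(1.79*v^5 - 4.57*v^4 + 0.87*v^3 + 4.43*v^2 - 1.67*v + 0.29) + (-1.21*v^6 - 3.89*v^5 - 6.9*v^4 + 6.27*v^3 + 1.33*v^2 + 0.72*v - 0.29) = -1.21*v^6 - 2.1*v^5 - 11.47*v^4 + 7.14*v^3 + 5.76*v^2 - 0.95*v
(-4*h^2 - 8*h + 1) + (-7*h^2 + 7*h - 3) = -11*h^2 - h - 2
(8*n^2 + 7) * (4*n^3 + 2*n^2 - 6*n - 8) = 32*n^5 + 16*n^4 - 20*n^3 - 50*n^2 - 42*n - 56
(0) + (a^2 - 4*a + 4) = a^2 - 4*a + 4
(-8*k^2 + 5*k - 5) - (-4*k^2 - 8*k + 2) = -4*k^2 + 13*k - 7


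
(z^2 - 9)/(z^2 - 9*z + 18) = (z + 3)/(z - 6)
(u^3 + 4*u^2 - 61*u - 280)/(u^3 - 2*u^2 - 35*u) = (u^2 - u - 56)/(u*(u - 7))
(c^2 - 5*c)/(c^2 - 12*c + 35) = c/(c - 7)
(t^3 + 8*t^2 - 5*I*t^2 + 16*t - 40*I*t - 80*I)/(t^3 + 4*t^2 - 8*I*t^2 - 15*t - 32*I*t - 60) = (t + 4)/(t - 3*I)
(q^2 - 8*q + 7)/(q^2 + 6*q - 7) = (q - 7)/(q + 7)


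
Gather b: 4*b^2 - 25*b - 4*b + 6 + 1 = 4*b^2 - 29*b + 7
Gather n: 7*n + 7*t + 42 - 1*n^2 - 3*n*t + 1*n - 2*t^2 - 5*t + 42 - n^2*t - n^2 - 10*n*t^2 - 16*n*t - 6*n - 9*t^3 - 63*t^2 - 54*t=n^2*(-t - 2) + n*(-10*t^2 - 19*t + 2) - 9*t^3 - 65*t^2 - 52*t + 84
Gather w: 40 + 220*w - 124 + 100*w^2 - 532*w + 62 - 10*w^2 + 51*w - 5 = 90*w^2 - 261*w - 27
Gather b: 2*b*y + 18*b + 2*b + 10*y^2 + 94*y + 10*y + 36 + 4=b*(2*y + 20) + 10*y^2 + 104*y + 40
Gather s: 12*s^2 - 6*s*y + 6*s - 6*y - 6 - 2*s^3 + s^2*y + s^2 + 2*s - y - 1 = -2*s^3 + s^2*(y + 13) + s*(8 - 6*y) - 7*y - 7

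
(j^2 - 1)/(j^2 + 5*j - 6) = (j + 1)/(j + 6)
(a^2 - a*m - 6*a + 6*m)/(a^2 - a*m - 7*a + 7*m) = (a - 6)/(a - 7)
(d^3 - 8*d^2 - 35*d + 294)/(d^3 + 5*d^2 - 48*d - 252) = (d - 7)/(d + 6)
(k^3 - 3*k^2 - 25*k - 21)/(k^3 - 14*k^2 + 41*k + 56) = (k + 3)/(k - 8)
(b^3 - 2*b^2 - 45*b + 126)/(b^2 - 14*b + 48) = (b^2 + 4*b - 21)/(b - 8)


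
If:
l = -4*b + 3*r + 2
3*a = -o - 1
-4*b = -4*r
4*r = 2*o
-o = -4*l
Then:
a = -11/9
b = 4/3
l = 2/3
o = 8/3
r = 4/3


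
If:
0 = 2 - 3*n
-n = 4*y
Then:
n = 2/3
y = -1/6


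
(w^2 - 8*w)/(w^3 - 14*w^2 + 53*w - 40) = w/(w^2 - 6*w + 5)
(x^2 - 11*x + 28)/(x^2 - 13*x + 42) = (x - 4)/(x - 6)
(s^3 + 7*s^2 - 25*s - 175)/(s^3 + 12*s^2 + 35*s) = (s - 5)/s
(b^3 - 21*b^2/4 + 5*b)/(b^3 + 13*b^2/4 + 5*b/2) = (4*b^2 - 21*b + 20)/(4*b^2 + 13*b + 10)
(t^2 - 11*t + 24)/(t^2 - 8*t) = (t - 3)/t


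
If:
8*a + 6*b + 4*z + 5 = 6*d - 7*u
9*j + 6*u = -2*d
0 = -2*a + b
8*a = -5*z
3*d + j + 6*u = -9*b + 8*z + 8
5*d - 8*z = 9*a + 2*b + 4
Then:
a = 9340/32653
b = 18680/32653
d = 26496/32653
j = 6618/32653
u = -18759/32653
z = -14944/32653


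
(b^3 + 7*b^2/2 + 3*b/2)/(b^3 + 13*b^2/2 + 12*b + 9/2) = b/(b + 3)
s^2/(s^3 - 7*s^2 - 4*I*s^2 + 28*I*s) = s/(s^2 - 7*s - 4*I*s + 28*I)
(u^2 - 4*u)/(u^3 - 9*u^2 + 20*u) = 1/(u - 5)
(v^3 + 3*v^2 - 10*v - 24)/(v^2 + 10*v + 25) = (v^3 + 3*v^2 - 10*v - 24)/(v^2 + 10*v + 25)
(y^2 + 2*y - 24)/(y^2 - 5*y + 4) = (y + 6)/(y - 1)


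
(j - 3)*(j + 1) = j^2 - 2*j - 3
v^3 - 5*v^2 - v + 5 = (v - 5)*(v - 1)*(v + 1)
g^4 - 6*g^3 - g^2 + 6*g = g*(g - 6)*(g - 1)*(g + 1)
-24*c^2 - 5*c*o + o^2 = (-8*c + o)*(3*c + o)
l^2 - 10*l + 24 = (l - 6)*(l - 4)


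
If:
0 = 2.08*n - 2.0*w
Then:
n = 0.961538461538462*w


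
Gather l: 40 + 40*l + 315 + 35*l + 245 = 75*l + 600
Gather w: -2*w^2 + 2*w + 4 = -2*w^2 + 2*w + 4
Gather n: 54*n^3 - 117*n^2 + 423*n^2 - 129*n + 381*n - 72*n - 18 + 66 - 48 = 54*n^3 + 306*n^2 + 180*n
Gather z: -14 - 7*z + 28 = 14 - 7*z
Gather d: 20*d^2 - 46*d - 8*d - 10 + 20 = 20*d^2 - 54*d + 10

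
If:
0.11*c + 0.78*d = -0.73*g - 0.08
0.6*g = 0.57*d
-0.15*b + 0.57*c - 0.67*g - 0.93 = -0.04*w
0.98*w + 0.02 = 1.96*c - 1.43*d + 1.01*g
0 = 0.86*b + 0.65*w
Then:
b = -1.48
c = 0.96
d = -0.13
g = -0.12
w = 1.96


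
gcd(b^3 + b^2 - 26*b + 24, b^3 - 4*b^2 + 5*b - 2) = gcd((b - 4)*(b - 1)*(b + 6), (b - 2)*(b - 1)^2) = b - 1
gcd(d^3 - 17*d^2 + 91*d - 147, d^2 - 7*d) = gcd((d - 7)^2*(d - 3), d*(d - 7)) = d - 7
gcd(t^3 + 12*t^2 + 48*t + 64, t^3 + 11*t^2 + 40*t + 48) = t^2 + 8*t + 16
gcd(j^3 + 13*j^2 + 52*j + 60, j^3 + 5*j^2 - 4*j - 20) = j^2 + 7*j + 10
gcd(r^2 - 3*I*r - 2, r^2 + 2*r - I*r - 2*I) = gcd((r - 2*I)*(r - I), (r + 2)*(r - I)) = r - I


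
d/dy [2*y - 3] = 2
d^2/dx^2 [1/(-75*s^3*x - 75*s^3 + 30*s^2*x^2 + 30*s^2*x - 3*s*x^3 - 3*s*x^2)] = 2*((-10*s + 3*x + 1)*(25*s^2*x + 25*s^2 - 10*s*x^2 - 10*s*x + x^3 + x^2) - (25*s^2 - 20*s*x - 10*s + 3*x^2 + 2*x)^2)/(3*s*(25*s^2*x + 25*s^2 - 10*s*x^2 - 10*s*x + x^3 + x^2)^3)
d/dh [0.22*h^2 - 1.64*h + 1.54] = 0.44*h - 1.64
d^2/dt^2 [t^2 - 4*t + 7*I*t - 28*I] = 2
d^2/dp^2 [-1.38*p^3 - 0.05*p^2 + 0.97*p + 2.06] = -8.28*p - 0.1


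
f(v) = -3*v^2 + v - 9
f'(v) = 1 - 6*v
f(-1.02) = -13.14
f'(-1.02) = 7.12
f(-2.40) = -28.68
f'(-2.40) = 15.40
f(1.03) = -11.15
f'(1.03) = -5.18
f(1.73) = -16.25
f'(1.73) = -9.38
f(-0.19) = -9.30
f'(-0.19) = 2.14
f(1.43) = -13.70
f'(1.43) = -7.58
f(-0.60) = -10.68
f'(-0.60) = 4.60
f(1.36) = -13.19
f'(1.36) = -7.16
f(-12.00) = -453.00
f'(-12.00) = 73.00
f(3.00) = -33.00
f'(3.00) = -17.00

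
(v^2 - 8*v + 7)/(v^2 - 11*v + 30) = (v^2 - 8*v + 7)/(v^2 - 11*v + 30)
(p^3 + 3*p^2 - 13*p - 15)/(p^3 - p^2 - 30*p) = (p^2 - 2*p - 3)/(p*(p - 6))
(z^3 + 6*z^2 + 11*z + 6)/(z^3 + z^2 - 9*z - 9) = (z + 2)/(z - 3)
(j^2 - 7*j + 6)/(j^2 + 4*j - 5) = (j - 6)/(j + 5)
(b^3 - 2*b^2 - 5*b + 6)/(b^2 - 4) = (b^2 - 4*b + 3)/(b - 2)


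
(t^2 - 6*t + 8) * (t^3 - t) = t^5 - 6*t^4 + 7*t^3 + 6*t^2 - 8*t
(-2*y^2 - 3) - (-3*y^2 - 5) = y^2 + 2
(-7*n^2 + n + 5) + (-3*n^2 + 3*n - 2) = -10*n^2 + 4*n + 3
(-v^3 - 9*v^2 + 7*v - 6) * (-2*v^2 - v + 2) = 2*v^5 + 19*v^4 - 7*v^3 - 13*v^2 + 20*v - 12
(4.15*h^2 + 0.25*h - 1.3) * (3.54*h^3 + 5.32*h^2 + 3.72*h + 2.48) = 14.691*h^5 + 22.963*h^4 + 12.166*h^3 + 4.306*h^2 - 4.216*h - 3.224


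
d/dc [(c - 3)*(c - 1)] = 2*c - 4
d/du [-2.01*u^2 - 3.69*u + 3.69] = -4.02*u - 3.69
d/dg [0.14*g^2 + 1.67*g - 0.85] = 0.28*g + 1.67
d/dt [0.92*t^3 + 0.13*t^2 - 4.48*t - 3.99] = 2.76*t^2 + 0.26*t - 4.48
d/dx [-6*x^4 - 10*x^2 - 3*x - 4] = -24*x^3 - 20*x - 3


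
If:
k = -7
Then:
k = -7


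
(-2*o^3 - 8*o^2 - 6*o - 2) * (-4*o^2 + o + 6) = 8*o^5 + 30*o^4 + 4*o^3 - 46*o^2 - 38*o - 12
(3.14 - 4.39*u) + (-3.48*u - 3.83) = -7.87*u - 0.69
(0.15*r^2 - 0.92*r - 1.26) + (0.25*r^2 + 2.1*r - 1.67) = 0.4*r^2 + 1.18*r - 2.93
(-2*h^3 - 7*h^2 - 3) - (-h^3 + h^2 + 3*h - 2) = -h^3 - 8*h^2 - 3*h - 1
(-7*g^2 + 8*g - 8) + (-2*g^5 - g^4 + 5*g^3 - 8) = -2*g^5 - g^4 + 5*g^3 - 7*g^2 + 8*g - 16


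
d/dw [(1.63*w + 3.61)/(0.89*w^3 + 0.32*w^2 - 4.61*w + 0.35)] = (-2.9014*w^3 - 10.1603*w^2 - 2.3104*w + 17.2126)/(0.7921*w^6 + 0.5696*w^5 - 8.1034*w^4 - 2.3274*w^3 + 21.4761*w^2 - 3.227*w + 0.1225)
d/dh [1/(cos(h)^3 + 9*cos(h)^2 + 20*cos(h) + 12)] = (3*cos(h)^2 + 18*cos(h) + 20)*sin(h)/(cos(h)^3 + 9*cos(h)^2 + 20*cos(h) + 12)^2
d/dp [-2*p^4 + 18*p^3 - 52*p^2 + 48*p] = -8*p^3 + 54*p^2 - 104*p + 48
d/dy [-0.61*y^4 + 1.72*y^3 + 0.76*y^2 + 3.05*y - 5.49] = -2.44*y^3 + 5.16*y^2 + 1.52*y + 3.05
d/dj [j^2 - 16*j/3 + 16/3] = 2*j - 16/3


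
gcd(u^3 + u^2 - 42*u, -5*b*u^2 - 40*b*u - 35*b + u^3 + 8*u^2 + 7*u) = u + 7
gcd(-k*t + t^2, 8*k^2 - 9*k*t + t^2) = -k + t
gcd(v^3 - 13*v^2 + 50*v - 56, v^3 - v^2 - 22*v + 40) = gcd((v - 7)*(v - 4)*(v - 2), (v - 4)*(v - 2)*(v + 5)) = v^2 - 6*v + 8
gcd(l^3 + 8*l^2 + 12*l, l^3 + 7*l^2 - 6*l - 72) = l + 6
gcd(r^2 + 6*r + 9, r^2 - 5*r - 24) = r + 3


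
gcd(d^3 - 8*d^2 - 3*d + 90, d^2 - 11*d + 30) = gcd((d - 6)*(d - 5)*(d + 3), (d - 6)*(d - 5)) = d^2 - 11*d + 30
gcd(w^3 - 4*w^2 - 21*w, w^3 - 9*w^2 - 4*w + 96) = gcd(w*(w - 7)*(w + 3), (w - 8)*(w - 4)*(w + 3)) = w + 3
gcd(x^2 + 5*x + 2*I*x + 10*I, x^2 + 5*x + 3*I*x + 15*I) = x + 5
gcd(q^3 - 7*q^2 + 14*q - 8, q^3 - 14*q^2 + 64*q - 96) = q - 4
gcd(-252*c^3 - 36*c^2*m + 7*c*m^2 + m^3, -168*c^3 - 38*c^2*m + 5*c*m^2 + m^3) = 42*c^2 - c*m - m^2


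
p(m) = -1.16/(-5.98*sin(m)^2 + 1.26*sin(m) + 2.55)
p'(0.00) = 0.22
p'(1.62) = 0.13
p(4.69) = 0.25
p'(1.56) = -0.03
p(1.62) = 0.54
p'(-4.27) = 3.32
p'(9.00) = 0.92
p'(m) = -1.16*(11.96*sin(m)*cos(m) - 1.26*cos(m))/(-5.98*sin(m)^2 + 1.26*sin(m) + 2.55)^2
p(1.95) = 0.81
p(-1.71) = 0.25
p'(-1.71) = -0.10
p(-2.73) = -1.07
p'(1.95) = 2.04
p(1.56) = 0.53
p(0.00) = -0.45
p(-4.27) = 0.97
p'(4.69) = -0.02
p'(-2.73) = -5.42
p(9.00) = -0.56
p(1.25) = 0.71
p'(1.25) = -1.37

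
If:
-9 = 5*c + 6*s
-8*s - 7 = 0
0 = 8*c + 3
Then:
No Solution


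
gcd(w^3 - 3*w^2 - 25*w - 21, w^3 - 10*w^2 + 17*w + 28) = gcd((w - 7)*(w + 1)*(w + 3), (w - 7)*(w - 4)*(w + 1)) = w^2 - 6*w - 7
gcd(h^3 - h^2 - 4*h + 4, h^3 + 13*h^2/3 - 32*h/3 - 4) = h - 2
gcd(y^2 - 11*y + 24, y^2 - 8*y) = y - 8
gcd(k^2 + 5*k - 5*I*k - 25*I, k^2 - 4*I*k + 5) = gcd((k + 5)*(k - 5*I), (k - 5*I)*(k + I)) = k - 5*I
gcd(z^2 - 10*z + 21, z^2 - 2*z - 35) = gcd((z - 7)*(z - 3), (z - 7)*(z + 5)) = z - 7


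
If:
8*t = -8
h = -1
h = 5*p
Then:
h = -1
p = -1/5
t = -1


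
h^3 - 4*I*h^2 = h^2*(h - 4*I)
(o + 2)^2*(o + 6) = o^3 + 10*o^2 + 28*o + 24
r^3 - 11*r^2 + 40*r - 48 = (r - 4)^2*(r - 3)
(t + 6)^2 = t^2 + 12*t + 36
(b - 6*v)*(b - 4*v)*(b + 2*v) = b^3 - 8*b^2*v + 4*b*v^2 + 48*v^3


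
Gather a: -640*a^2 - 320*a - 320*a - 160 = -640*a^2 - 640*a - 160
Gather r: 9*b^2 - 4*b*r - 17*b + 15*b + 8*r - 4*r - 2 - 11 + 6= 9*b^2 - 2*b + r*(4 - 4*b) - 7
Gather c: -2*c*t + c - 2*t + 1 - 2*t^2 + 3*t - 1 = c*(1 - 2*t) - 2*t^2 + t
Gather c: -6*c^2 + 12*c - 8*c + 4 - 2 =-6*c^2 + 4*c + 2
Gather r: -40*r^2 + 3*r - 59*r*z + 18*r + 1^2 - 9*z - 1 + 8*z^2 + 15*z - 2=-40*r^2 + r*(21 - 59*z) + 8*z^2 + 6*z - 2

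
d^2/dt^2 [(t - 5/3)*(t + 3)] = 2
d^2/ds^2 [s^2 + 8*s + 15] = 2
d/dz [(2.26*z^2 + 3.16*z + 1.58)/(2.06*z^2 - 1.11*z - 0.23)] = (-9.0182*z^2 - 7.5492*z + 1.027)/(4.2436*z^4 - 4.5732*z^3 + 0.2845*z^2 + 0.5106*z + 0.0529)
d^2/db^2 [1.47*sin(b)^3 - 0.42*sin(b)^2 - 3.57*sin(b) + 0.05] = 2.4675*sin(b) + 3.3075*sin(3*b) - 0.84*cos(2*b)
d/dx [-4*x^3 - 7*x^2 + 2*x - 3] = -12*x^2 - 14*x + 2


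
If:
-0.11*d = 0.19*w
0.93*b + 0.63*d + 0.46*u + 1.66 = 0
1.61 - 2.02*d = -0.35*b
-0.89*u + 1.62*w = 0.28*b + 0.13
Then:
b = -2.11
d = 0.43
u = 0.06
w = -0.25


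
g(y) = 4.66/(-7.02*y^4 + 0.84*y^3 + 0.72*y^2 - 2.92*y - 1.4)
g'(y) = 4.66*(28.08*y^3 - 2.52*y^2 - 1.44*y + 2.92)/(-7.02*y^4 + 0.84*y^3 + 0.72*y^2 - 2.92*y - 1.4)^2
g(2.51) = -0.02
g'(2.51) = 0.03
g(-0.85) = -1.81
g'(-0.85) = -10.46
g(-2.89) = -0.01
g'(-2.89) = -0.01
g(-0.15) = -4.89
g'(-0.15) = 15.34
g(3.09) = -0.01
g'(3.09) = 0.01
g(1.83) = -0.06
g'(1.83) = 0.13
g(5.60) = -0.00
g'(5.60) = 0.00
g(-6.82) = -0.00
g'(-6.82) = -0.00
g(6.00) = -0.00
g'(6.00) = 0.00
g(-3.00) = -0.01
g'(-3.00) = -0.01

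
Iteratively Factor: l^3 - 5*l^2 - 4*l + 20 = (l + 2)*(l^2 - 7*l + 10) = (l - 2)*(l + 2)*(l - 5)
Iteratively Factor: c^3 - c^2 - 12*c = (c + 3)*(c^2 - 4*c) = c*(c + 3)*(c - 4)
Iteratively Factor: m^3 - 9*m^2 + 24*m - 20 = (m - 2)*(m^2 - 7*m + 10) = (m - 2)^2*(m - 5)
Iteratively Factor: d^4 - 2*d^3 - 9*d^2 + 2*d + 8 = (d + 1)*(d^3 - 3*d^2 - 6*d + 8) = (d + 1)*(d + 2)*(d^2 - 5*d + 4) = (d - 1)*(d + 1)*(d + 2)*(d - 4)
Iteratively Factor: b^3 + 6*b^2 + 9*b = (b)*(b^2 + 6*b + 9) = b*(b + 3)*(b + 3)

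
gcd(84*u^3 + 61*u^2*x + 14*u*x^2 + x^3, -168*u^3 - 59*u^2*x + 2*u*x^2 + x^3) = 21*u^2 + 10*u*x + x^2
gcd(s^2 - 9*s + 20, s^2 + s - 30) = s - 5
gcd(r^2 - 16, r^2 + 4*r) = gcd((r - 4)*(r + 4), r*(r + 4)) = r + 4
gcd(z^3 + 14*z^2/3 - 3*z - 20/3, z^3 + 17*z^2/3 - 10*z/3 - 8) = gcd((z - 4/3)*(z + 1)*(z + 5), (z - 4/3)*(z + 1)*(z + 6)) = z^2 - z/3 - 4/3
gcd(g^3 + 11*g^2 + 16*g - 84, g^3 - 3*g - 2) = g - 2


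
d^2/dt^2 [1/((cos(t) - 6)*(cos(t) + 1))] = (-4*sin(t)^4 + 51*sin(t)^2 + 45*cos(t)/4 + 15*cos(3*t)/4 + 15)/((cos(t) - 6)^3*(cos(t) + 1)^3)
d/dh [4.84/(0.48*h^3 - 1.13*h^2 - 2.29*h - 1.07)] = (-6.9696*h^2 + 10.9384*h + 11.0836)/(-0.48*h^3 + 1.13*h^2 + 2.29*h + 1.07)^2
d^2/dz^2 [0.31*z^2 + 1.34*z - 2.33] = 0.620000000000000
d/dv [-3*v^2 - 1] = -6*v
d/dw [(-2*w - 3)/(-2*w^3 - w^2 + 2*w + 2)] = 2*(-4*w^3 - 10*w^2 - 3*w + 1)/(4*w^6 + 4*w^5 - 7*w^4 - 12*w^3 + 8*w + 4)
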